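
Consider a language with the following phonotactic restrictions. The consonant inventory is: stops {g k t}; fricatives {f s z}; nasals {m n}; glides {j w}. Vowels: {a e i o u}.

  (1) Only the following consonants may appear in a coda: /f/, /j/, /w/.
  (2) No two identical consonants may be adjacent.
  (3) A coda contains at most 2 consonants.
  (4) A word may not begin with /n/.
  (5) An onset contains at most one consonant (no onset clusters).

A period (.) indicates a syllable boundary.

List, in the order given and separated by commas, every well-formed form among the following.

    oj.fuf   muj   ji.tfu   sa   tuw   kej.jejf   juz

oj.fuf, muj, sa, tuw

oj.fuf — σ1 onset /∅/, coda /j/ ok; σ2 onset /f/, coda /f/ ok → well-formed
muj — σ1 onset /m/, coda /j/ ok → well-formed
ji.tfu — violates constraint 5: syllable 2 onset /tf/ has 2 consonants (> 1) → ill-formed
sa — σ1 onset /s/, coda /∅/ ok → well-formed
tuw — σ1 onset /t/, coda /w/ ok → well-formed
kej.jejf — violates constraint 2: adjacent identical consonants /jj/ → ill-formed
juz — violates constraint 1: syllable 1 coda contains /z/, which is not a licensed coda consonant → ill-formed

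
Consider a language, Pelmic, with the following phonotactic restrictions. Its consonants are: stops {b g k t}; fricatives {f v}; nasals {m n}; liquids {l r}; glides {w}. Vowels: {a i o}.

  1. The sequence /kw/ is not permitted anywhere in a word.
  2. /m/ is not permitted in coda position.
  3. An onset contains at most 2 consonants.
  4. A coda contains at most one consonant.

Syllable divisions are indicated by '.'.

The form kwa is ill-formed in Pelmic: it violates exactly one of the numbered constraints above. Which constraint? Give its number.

kwa: contains banned sequence /kw/.
This is a violation of constraint 1: "The sequence /kw/ is not permitted anywhere in a word."
The remaining constraints (2, 3, 4) are satisfied.

1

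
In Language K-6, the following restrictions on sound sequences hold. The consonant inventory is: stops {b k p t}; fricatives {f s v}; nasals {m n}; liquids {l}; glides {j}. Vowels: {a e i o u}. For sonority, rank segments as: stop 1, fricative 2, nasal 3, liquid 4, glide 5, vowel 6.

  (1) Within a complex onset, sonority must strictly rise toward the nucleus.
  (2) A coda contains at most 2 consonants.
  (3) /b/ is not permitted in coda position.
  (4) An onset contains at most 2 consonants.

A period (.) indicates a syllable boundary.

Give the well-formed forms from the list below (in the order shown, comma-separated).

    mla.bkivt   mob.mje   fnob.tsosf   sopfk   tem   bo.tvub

mla.bkivt — violates constraint 1: syllable 2 onset /bk/: /b/ (stop, 1) → /k/ (stop, 1) does not rise → ill-formed
mob.mje — violates constraint 3: syllable 1 coda contains /b/ → ill-formed
fnob.tsosf — violates constraint 3: syllable 1 coda contains /b/ → ill-formed
sopfk — violates constraint 2: syllable 1 coda /pfk/ has 3 consonants (> 2) → ill-formed
tem — σ1 onset /t/, coda /m/ ok → well-formed
bo.tvub — violates constraint 3: syllable 2 coda contains /b/ → ill-formed

tem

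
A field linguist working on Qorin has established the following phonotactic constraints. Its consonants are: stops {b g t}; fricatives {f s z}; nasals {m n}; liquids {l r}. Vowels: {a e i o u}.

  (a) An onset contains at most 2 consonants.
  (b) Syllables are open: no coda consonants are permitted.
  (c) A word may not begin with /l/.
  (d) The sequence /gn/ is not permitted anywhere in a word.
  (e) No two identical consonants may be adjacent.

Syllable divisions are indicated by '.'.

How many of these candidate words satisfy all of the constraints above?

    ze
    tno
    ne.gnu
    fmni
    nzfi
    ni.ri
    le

3

ze — σ1 onset /z/, coda /∅/ ok → phonotactically legal
tno — σ1 onset /tn/ (2C), coda /∅/ ok → phonotactically legal
ne.gnu — violates constraint (d): contains banned sequence /gn/ → phonotactically illegal
fmni — violates constraint (a): syllable 1 onset /fmn/ has 3 consonants (> 2) → phonotactically illegal
nzfi — violates constraint (a): syllable 1 onset /nzf/ has 3 consonants (> 2) → phonotactically illegal
ni.ri — σ1 onset /n/, coda /∅/ ok; σ2 onset /r/, coda /∅/ ok → phonotactically legal
le — violates constraint (c): word begins with /l/ → phonotactically illegal
Phonotactically legal: ze, tno, ni.ri → 3.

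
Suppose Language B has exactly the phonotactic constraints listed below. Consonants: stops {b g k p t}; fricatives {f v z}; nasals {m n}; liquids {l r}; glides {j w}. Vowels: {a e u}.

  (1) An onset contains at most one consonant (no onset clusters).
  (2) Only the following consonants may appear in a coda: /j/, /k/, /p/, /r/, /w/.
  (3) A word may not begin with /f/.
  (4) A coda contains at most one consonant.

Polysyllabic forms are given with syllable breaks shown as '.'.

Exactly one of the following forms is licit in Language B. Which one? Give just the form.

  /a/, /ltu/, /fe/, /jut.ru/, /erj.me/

/a/ — σ1 onset /∅/, coda /∅/ ok → licit
/ltu/ — violates constraint 1: syllable 1 onset /lt/ has 2 consonants (> 1) → illicit
/fe/ — violates constraint 3: word begins with /f/ → illicit
/jut.ru/ — violates constraint 2: syllable 1 coda contains /t/, which is not a licensed coda consonant → illicit
/erj.me/ — violates constraint 4: syllable 1 coda /rj/ has 2 consonants (> 1) → illicit

/a/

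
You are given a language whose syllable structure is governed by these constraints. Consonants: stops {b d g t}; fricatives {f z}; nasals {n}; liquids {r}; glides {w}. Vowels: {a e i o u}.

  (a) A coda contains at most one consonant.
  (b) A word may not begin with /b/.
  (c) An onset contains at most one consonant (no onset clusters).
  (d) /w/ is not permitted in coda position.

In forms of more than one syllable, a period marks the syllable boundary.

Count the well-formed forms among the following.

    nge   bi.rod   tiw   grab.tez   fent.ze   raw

0

nge — violates constraint (c): syllable 1 onset /ng/ has 2 consonants (> 1) → ill-formed
bi.rod — violates constraint (b): word begins with /b/ → ill-formed
tiw — violates constraint (d): syllable 1 coda contains /w/ → ill-formed
grab.tez — violates constraint (c): syllable 1 onset /gr/ has 2 consonants (> 1) → ill-formed
fent.ze — violates constraint (a): syllable 1 coda /nt/ has 2 consonants (> 1) → ill-formed
raw — violates constraint (d): syllable 1 coda contains /w/ → ill-formed
No form is well-formed → 0.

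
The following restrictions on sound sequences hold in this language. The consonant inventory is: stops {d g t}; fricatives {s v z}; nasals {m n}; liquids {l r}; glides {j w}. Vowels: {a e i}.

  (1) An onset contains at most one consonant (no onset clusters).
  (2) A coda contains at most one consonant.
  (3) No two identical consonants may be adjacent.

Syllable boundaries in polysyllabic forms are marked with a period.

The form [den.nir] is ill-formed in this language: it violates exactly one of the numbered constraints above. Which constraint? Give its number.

[den.nir]: adjacent identical consonants /nn/.
This is a violation of constraint 3: "No two identical consonants may be adjacent."
The remaining constraints (1, 2) are satisfied.

3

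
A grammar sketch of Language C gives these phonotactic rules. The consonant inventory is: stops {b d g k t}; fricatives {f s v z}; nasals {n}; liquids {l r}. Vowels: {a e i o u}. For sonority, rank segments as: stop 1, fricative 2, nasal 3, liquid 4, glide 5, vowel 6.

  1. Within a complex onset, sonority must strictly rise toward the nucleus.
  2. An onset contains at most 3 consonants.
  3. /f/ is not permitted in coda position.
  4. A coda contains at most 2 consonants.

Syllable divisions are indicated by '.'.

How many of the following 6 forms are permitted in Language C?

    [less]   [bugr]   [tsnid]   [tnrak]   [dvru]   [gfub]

[less] — σ1 onset /l/, coda /ss/ (2C) ok → permitted
[bugr] — σ1 onset /b/, coda /gr/ (2C) ok → permitted
[tsnid] — σ1 onset /tsn/ (1→2→3 rises), coda /d/ ok → permitted
[tnrak] — σ1 onset /tnr/ (1→3→4 rises), coda /k/ ok → permitted
[dvru] — σ1 onset /dvr/ (1→2→4 rises), coda /∅/ ok → permitted
[gfub] — σ1 onset /gf/ (1→2 rises), coda /b/ ok → permitted
Permitted: [less], [bugr], [tsnid], [tnrak], [dvru], [gfub] → 6.

6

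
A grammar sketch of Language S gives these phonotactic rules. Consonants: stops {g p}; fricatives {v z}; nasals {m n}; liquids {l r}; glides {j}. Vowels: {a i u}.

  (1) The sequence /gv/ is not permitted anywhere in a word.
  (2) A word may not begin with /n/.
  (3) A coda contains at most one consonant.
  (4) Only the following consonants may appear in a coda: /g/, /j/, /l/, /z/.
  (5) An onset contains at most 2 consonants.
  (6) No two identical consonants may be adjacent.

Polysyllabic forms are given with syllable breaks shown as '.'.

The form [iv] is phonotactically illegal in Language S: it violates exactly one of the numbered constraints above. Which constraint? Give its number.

[iv]: syllable 1 coda contains /v/, which is not a licensed coda consonant.
This is a violation of constraint 4: "Only the following consonants may appear in a coda: /g/, /j/, /l/, /z/."
The remaining constraints (1, 2, 3, 5, 6) are satisfied.

4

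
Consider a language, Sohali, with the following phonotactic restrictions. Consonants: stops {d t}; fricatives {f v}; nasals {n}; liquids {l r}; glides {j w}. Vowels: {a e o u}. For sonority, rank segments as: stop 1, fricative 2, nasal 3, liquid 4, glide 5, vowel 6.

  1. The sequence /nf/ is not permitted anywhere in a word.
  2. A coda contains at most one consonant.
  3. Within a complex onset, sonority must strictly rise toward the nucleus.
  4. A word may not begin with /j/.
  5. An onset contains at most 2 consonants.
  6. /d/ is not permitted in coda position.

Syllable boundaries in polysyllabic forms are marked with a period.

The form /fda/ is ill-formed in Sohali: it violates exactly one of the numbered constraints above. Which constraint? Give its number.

3

/fda/: syllable 1 onset /fd/: /f/ (fricative, 2) → /d/ (stop, 1) does not rise.
This is a violation of constraint 3: "Within a complex onset, sonority must strictly rise toward the nucleus."
The remaining constraints (1, 2, 4, 5, 6) are satisfied.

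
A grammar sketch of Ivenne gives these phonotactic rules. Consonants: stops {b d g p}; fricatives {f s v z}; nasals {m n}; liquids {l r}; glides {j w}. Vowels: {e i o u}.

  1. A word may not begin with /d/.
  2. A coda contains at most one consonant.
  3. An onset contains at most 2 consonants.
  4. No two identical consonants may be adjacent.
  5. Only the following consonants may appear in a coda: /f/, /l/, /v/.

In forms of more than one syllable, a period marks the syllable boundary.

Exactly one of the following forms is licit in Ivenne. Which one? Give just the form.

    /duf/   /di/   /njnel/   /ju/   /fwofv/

/ju/

/duf/ — violates constraint 1: word begins with /d/ → illicit
/di/ — violates constraint 1: word begins with /d/ → illicit
/njnel/ — violates constraint 3: syllable 1 onset /njn/ has 3 consonants (> 2) → illicit
/ju/ — σ1 onset /j/, coda /∅/ ok → licit
/fwofv/ — violates constraint 2: syllable 1 coda /fv/ has 2 consonants (> 1) → illicit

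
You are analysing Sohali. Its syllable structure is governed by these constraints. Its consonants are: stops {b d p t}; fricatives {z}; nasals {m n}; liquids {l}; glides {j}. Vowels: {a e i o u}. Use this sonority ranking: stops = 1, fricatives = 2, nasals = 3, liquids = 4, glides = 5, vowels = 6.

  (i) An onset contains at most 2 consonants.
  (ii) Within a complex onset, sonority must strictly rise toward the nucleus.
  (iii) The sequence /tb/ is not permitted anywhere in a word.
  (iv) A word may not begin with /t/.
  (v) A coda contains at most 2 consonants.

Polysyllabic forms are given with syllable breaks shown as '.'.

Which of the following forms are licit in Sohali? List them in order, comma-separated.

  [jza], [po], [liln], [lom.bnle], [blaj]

[po], [liln], [blaj]

[jza] — violates constraint (ii): syllable 1 onset /jz/: /j/ (glide, 5) → /z/ (fricative, 2) does not rise → illicit
[po] — σ1 onset /p/, coda /∅/ ok → licit
[liln] — σ1 onset /l/, coda /ln/ (2C) ok → licit
[lom.bnle] — violates constraint (i): syllable 2 onset /bnl/ has 3 consonants (> 2) → illicit
[blaj] — σ1 onset /bl/ (1→4 rises), coda /j/ ok → licit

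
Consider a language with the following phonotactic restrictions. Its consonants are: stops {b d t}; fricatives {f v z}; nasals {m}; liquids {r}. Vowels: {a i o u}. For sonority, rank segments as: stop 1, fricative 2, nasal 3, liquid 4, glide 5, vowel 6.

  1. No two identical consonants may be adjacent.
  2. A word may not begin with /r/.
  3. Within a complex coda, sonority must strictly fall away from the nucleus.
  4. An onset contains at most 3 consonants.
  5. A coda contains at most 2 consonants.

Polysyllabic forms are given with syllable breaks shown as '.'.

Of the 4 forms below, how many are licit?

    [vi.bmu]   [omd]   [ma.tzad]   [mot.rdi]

4

[vi.bmu] — σ1 onset /v/, coda /∅/ ok; σ2 onset /bm/ (2C), coda /∅/ ok → licit
[omd] — σ1 onset /∅/, coda /md/ (3→1 falls) ok → licit
[ma.tzad] — σ1 onset /m/, coda /∅/ ok; σ2 onset /tz/ (2C), coda /d/ ok → licit
[mot.rdi] — σ1 onset /m/, coda /t/ ok; σ2 onset /rd/ (2C), coda /∅/ ok → licit
Licit: [vi.bmu], [omd], [ma.tzad], [mot.rdi] → 4.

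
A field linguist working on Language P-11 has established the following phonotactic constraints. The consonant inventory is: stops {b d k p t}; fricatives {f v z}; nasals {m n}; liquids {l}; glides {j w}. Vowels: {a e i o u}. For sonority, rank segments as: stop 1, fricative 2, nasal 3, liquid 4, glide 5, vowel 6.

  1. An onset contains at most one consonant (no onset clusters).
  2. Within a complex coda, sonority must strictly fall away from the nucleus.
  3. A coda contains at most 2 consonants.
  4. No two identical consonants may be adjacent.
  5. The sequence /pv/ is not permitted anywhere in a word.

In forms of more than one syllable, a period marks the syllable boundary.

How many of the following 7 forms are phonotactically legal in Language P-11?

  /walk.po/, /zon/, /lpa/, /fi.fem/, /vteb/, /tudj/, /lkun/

/walk.po/ — σ1 onset /w/, coda /lk/ (4→1 falls) ok; σ2 onset /p/, coda /∅/ ok → phonotactically legal
/zon/ — σ1 onset /z/, coda /n/ ok → phonotactically legal
/lpa/ — violates constraint 1: syllable 1 onset /lp/ has 2 consonants (> 1) → phonotactically illegal
/fi.fem/ — σ1 onset /f/, coda /∅/ ok; σ2 onset /f/, coda /m/ ok → phonotactically legal
/vteb/ — violates constraint 1: syllable 1 onset /vt/ has 2 consonants (> 1) → phonotactically illegal
/tudj/ — violates constraint 2: syllable 1 coda /dj/: /d/ (stop, 1) → /j/ (glide, 5) does not fall → phonotactically illegal
/lkun/ — violates constraint 1: syllable 1 onset /lk/ has 2 consonants (> 1) → phonotactically illegal
Phonotactically legal: /walk.po/, /zon/, /fi.fem/ → 3.

3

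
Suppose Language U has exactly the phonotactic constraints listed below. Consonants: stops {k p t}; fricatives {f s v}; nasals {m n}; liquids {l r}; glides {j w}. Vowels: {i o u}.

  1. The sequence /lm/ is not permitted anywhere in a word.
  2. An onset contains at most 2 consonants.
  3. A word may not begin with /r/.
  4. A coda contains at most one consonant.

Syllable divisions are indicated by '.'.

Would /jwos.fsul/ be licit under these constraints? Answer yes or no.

/jwos.fsul/ — σ1 onset /jw/ (2C), coda /s/ ok; σ2 onset /fs/ (2C), coda /l/ ok → licit

yes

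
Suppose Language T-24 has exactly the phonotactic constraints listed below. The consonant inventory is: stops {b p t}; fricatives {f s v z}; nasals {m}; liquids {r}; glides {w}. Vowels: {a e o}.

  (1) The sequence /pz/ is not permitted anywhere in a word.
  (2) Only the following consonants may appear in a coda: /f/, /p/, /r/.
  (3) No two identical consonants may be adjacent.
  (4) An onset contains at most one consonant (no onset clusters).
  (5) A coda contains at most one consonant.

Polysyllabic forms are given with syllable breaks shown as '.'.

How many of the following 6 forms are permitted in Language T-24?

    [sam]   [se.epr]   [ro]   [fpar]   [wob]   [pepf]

[sam] — violates constraint 2: syllable 1 coda contains /m/, which is not a licensed coda consonant → not permitted
[se.epr] — violates constraint 5: syllable 2 coda /pr/ has 2 consonants (> 1) → not permitted
[ro] — σ1 onset /r/, coda /∅/ ok → permitted
[fpar] — violates constraint 4: syllable 1 onset /fp/ has 2 consonants (> 1) → not permitted
[wob] — violates constraint 2: syllable 1 coda contains /b/, which is not a licensed coda consonant → not permitted
[pepf] — violates constraint 5: syllable 1 coda /pf/ has 2 consonants (> 1) → not permitted
Permitted: [ro] → 1.

1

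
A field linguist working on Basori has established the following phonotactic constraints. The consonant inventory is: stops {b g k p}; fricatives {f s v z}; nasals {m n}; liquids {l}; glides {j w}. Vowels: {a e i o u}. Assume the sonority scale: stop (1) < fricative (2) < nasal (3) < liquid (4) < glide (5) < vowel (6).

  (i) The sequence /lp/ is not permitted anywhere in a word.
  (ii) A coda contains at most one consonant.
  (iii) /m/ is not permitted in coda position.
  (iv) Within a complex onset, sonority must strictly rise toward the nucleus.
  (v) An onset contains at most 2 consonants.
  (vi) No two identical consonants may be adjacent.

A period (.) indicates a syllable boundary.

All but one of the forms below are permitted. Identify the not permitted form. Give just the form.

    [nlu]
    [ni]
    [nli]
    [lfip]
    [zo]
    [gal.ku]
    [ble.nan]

[nlu] — σ1 onset /nl/ (3→4 rises), coda /∅/ ok → permitted
[ni] — σ1 onset /n/, coda /∅/ ok → permitted
[nli] — σ1 onset /nl/ (3→4 rises), coda /∅/ ok → permitted
[lfip] — violates constraint (iv): syllable 1 onset /lf/: /l/ (liquid, 4) → /f/ (fricative, 2) does not rise → not permitted
[zo] — σ1 onset /z/, coda /∅/ ok → permitted
[gal.ku] — σ1 onset /g/, coda /l/ ok; σ2 onset /k/, coda /∅/ ok → permitted
[ble.nan] — σ1 onset /bl/ (1→4 rises), coda /∅/ ok; σ2 onset /n/, coda /n/ ok → permitted

[lfip]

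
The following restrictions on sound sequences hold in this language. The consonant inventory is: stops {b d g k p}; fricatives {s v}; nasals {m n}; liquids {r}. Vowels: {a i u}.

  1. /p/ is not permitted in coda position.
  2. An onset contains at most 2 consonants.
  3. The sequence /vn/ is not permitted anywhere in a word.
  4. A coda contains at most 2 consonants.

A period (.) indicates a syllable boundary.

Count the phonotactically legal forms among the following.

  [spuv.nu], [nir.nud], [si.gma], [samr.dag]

3

[spuv.nu] — violates constraint 3: contains banned sequence /vn/ → phonotactically illegal
[nir.nud] — σ1 onset /n/, coda /r/ ok; σ2 onset /n/, coda /d/ ok → phonotactically legal
[si.gma] — σ1 onset /s/, coda /∅/ ok; σ2 onset /gm/ (2C), coda /∅/ ok → phonotactically legal
[samr.dag] — σ1 onset /s/, coda /mr/ (2C) ok; σ2 onset /d/, coda /g/ ok → phonotactically legal
Phonotactically legal: [nir.nud], [si.gma], [samr.dag] → 3.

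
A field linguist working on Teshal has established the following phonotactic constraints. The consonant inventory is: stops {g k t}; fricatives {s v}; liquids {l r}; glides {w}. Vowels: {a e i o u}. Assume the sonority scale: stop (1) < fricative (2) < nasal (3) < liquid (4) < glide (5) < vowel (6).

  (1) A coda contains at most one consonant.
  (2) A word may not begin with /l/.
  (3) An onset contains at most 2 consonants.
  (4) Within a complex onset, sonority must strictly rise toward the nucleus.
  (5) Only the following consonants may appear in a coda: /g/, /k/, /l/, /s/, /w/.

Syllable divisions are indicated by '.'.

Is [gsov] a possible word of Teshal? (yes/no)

no

[gsov] — violates constraint 5: syllable 1 coda contains /v/, which is not a licensed coda consonant → not permitted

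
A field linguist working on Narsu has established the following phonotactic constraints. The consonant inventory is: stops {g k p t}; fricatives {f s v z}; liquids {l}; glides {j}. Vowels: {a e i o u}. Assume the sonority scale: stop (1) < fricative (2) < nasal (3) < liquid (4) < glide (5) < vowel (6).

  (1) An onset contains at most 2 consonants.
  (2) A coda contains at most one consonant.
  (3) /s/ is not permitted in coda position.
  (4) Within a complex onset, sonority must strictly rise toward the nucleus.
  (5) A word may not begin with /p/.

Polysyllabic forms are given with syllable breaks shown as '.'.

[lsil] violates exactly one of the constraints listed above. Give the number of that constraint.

4

[lsil]: syllable 1 onset /ls/: /l/ (liquid, 4) → /s/ (fricative, 2) does not rise.
This is a violation of constraint 4: "Within a complex onset, sonority must strictly rise toward the nucleus."
The remaining constraints (1, 2, 3, 5) are satisfied.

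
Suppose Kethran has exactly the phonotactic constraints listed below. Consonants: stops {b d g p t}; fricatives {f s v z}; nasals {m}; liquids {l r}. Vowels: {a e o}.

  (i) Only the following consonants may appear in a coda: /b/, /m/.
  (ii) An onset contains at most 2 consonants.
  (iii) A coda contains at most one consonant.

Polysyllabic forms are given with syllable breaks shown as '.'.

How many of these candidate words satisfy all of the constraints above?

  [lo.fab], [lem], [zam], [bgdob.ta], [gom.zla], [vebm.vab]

[lo.fab] — σ1 onset /l/, coda /∅/ ok; σ2 onset /f/, coda /b/ ok → well-formed
[lem] — σ1 onset /l/, coda /m/ ok → well-formed
[zam] — σ1 onset /z/, coda /m/ ok → well-formed
[bgdob.ta] — violates constraint (ii): syllable 1 onset /bgd/ has 3 consonants (> 2) → ill-formed
[gom.zla] — σ1 onset /g/, coda /m/ ok; σ2 onset /zl/ (2C), coda /∅/ ok → well-formed
[vebm.vab] — violates constraint (iii): syllable 1 coda /bm/ has 2 consonants (> 1) → ill-formed
Well-formed: [lo.fab], [lem], [zam], [gom.zla] → 4.

4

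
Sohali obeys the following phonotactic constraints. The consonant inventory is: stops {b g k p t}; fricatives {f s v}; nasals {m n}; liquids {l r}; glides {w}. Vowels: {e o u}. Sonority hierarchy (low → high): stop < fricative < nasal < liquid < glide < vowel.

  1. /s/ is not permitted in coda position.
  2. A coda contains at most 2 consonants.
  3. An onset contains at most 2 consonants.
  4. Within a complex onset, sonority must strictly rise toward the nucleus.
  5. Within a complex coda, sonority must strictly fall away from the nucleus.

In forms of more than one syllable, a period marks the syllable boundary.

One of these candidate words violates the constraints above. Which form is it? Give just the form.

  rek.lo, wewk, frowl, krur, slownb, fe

rek.lo — σ1 onset /r/, coda /k/ ok; σ2 onset /l/, coda /∅/ ok → well-formed
wewk — σ1 onset /w/, coda /wk/ (5→1 falls) ok → well-formed
frowl — σ1 onset /fr/ (2→4 rises), coda /wl/ (5→4 falls) ok → well-formed
krur — σ1 onset /kr/ (1→4 rises), coda /r/ ok → well-formed
slownb — violates constraint 2: syllable 1 coda /wnb/ has 3 consonants (> 2) → ill-formed
fe — σ1 onset /f/, coda /∅/ ok → well-formed

slownb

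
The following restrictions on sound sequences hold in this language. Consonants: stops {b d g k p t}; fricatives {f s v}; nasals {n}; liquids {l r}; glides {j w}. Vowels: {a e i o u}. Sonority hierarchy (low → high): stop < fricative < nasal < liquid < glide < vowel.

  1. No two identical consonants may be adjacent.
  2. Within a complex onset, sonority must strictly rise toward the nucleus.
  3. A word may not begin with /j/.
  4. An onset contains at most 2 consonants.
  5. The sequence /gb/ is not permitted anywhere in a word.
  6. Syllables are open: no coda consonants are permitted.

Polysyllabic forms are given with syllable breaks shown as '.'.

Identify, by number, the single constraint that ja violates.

3

ja: word begins with /j/.
This is a violation of constraint 3: "A word may not begin with /j/."
The remaining constraints (1, 2, 4, 5, 6) are satisfied.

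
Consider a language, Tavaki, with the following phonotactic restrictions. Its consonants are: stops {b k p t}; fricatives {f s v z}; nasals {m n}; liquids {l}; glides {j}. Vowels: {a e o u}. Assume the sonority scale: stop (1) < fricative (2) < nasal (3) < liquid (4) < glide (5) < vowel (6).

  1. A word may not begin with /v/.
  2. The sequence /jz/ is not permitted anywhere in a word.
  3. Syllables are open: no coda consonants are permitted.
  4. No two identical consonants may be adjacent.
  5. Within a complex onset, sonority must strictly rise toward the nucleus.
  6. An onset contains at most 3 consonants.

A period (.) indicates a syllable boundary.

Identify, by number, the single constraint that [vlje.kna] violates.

[vlje.kna]: word begins with /v/.
This is a violation of constraint 1: "A word may not begin with /v/."
The remaining constraints (2, 3, 4, 5, 6) are satisfied.

1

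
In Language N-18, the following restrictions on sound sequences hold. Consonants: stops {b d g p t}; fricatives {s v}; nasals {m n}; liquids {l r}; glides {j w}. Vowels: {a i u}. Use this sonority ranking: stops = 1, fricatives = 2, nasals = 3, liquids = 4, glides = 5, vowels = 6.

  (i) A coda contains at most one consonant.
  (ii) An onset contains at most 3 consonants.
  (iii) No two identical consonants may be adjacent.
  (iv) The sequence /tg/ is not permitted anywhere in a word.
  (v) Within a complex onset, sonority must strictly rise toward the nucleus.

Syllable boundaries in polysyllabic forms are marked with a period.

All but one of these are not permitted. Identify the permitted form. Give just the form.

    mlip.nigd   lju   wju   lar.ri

mlip.nigd — violates constraint (i): syllable 2 coda /gd/ has 2 consonants (> 1) → not permitted
lju — σ1 onset /lj/ (4→5 rises), coda /∅/ ok → permitted
wju — violates constraint (v): syllable 1 onset /wj/: /w/ (glide, 5) → /j/ (glide, 5) does not rise → not permitted
lar.ri — violates constraint (iii): adjacent identical consonants /rr/ → not permitted

lju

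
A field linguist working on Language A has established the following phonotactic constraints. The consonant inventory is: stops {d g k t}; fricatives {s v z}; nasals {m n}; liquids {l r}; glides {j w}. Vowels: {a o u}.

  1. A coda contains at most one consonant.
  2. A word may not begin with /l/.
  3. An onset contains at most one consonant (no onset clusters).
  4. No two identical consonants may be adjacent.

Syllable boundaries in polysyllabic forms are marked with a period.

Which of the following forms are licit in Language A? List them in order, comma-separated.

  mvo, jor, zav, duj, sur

jor, zav, duj, sur

mvo — violates constraint 3: syllable 1 onset /mv/ has 2 consonants (> 1) → illicit
jor — σ1 onset /j/, coda /r/ ok → licit
zav — σ1 onset /z/, coda /v/ ok → licit
duj — σ1 onset /d/, coda /j/ ok → licit
sur — σ1 onset /s/, coda /r/ ok → licit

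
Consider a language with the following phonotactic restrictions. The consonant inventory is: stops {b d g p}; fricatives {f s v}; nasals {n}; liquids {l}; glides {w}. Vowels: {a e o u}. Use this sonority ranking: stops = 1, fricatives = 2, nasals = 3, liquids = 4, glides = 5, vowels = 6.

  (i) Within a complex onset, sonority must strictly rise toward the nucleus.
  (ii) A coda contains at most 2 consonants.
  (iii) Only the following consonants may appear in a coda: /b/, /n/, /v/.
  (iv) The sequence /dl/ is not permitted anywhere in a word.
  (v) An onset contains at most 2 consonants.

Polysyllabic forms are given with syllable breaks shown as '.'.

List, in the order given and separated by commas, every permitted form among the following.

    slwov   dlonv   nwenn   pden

nwenn

slwov — violates constraint (v): syllable 1 onset /slw/ has 3 consonants (> 2) → not permitted
dlonv — violates constraint (iv): contains banned sequence /dl/ → not permitted
nwenn — σ1 onset /nw/ (3→5 rises), coda /nn/ (2C) ok → permitted
pden — violates constraint (i): syllable 1 onset /pd/: /p/ (stop, 1) → /d/ (stop, 1) does not rise → not permitted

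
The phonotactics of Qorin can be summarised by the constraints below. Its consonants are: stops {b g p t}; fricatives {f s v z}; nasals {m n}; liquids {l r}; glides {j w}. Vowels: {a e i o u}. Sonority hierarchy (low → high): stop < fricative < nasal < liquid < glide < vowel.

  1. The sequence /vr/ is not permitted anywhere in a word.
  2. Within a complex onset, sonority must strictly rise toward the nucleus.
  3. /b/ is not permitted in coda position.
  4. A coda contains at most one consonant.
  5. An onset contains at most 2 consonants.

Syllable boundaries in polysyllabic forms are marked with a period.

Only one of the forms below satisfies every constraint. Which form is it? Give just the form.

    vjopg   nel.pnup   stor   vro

nel.pnup

vjopg — violates constraint 4: syllable 1 coda /pg/ has 2 consonants (> 1) → illicit
nel.pnup — σ1 onset /n/, coda /l/ ok; σ2 onset /pn/ (1→3 rises), coda /p/ ok → licit
stor — violates constraint 2: syllable 1 onset /st/: /s/ (fricative, 2) → /t/ (stop, 1) does not rise → illicit
vro — violates constraint 1: contains banned sequence /vr/ → illicit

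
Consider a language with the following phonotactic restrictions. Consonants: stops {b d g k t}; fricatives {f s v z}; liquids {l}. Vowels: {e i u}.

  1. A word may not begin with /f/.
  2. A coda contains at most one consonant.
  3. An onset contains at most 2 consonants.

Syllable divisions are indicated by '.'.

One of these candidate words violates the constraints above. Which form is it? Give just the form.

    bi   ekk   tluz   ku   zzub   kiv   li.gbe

ekk

bi — σ1 onset /b/, coda /∅/ ok → well-formed
ekk — violates constraint 2: syllable 1 coda /kk/ has 2 consonants (> 1) → ill-formed
tluz — σ1 onset /tl/ (2C), coda /z/ ok → well-formed
ku — σ1 onset /k/, coda /∅/ ok → well-formed
zzub — σ1 onset /zz/ (2C), coda /b/ ok → well-formed
kiv — σ1 onset /k/, coda /v/ ok → well-formed
li.gbe — σ1 onset /l/, coda /∅/ ok; σ2 onset /gb/ (2C), coda /∅/ ok → well-formed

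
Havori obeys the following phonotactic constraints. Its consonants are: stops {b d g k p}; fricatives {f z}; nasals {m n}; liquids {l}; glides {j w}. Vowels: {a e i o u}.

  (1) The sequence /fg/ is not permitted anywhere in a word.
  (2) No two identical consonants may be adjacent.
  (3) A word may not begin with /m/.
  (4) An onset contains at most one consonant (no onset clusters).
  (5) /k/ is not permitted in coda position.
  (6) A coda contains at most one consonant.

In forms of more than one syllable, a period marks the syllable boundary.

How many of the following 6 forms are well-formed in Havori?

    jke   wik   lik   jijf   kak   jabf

jke — violates constraint 4: syllable 1 onset /jk/ has 2 consonants (> 1) → ill-formed
wik — violates constraint 5: syllable 1 coda contains /k/ → ill-formed
lik — violates constraint 5: syllable 1 coda contains /k/ → ill-formed
jijf — violates constraint 6: syllable 1 coda /jf/ has 2 consonants (> 1) → ill-formed
kak — violates constraint 5: syllable 1 coda contains /k/ → ill-formed
jabf — violates constraint 6: syllable 1 coda /bf/ has 2 consonants (> 1) → ill-formed
No form is well-formed → 0.

0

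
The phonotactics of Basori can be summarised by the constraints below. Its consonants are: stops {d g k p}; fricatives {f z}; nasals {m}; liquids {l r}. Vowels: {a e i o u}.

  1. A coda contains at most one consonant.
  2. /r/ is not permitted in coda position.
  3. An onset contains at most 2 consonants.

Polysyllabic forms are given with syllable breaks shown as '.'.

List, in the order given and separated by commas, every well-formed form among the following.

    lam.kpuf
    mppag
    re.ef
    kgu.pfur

lam.kpuf, re.ef

lam.kpuf — σ1 onset /l/, coda /m/ ok; σ2 onset /kp/ (2C), coda /f/ ok → well-formed
mppag — violates constraint 3: syllable 1 onset /mpp/ has 3 consonants (> 2) → ill-formed
re.ef — σ1 onset /r/, coda /∅/ ok; σ2 onset /∅/, coda /f/ ok → well-formed
kgu.pfur — violates constraint 2: syllable 2 coda contains /r/ → ill-formed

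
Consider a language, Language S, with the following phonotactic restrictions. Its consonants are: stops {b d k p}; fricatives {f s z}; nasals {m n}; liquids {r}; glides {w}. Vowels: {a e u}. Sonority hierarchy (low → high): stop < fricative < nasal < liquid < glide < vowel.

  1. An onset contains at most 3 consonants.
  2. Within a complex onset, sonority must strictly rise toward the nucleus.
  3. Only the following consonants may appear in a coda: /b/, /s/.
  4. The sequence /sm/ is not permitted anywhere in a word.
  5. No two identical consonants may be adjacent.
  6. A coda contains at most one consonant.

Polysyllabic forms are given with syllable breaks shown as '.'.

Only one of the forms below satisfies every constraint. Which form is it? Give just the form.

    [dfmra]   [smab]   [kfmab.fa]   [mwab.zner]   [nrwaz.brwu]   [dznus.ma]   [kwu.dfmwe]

[dfmra] — violates constraint 1: syllable 1 onset /dfmr/ has 4 consonants (> 3) → illicit
[smab] — violates constraint 4: contains banned sequence /sm/ → illicit
[kfmab.fa] — σ1 onset /kfm/ (1→2→3 rises), coda /b/ ok; σ2 onset /f/, coda /∅/ ok → licit
[mwab.zner] — violates constraint 3: syllable 2 coda contains /r/, which is not a licensed coda consonant → illicit
[nrwaz.brwu] — violates constraint 3: syllable 1 coda contains /z/, which is not a licensed coda consonant → illicit
[dznus.ma] — violates constraint 4: contains banned sequence /sm/ → illicit
[kwu.dfmwe] — violates constraint 1: syllable 2 onset /dfmw/ has 4 consonants (> 3) → illicit

[kfmab.fa]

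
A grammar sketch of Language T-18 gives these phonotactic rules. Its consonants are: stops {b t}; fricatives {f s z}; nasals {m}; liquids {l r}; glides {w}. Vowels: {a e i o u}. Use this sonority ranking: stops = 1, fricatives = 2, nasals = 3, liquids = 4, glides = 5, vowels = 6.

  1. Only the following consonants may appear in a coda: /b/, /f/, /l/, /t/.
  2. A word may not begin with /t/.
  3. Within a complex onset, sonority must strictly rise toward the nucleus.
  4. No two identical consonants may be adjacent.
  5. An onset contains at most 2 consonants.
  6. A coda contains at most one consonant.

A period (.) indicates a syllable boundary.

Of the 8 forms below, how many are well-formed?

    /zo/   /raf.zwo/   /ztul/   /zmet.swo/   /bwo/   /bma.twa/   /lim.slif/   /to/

5

/zo/ — σ1 onset /z/, coda /∅/ ok → well-formed
/raf.zwo/ — σ1 onset /r/, coda /f/ ok; σ2 onset /zw/ (2→5 rises), coda /∅/ ok → well-formed
/ztul/ — violates constraint 3: syllable 1 onset /zt/: /z/ (fricative, 2) → /t/ (stop, 1) does not rise → ill-formed
/zmet.swo/ — σ1 onset /zm/ (2→3 rises), coda /t/ ok; σ2 onset /sw/ (2→5 rises), coda /∅/ ok → well-formed
/bwo/ — σ1 onset /bw/ (1→5 rises), coda /∅/ ok → well-formed
/bma.twa/ — σ1 onset /bm/ (1→3 rises), coda /∅/ ok; σ2 onset /tw/ (1→5 rises), coda /∅/ ok → well-formed
/lim.slif/ — violates constraint 1: syllable 1 coda contains /m/, which is not a licensed coda consonant → ill-formed
/to/ — violates constraint 2: word begins with /t/ → ill-formed
Well-formed: /zo/, /raf.zwo/, /zmet.swo/, /bwo/, /bma.twa/ → 5.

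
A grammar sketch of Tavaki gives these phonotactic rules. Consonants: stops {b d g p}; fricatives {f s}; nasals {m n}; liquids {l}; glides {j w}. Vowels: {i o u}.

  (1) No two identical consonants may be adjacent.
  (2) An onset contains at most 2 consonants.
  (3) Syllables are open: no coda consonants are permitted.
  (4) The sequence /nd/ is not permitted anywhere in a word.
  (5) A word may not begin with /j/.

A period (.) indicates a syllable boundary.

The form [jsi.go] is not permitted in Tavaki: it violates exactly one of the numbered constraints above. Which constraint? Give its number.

[jsi.go]: word begins with /j/.
This is a violation of constraint 5: "A word may not begin with /j/."
The remaining constraints (1, 2, 3, 4) are satisfied.

5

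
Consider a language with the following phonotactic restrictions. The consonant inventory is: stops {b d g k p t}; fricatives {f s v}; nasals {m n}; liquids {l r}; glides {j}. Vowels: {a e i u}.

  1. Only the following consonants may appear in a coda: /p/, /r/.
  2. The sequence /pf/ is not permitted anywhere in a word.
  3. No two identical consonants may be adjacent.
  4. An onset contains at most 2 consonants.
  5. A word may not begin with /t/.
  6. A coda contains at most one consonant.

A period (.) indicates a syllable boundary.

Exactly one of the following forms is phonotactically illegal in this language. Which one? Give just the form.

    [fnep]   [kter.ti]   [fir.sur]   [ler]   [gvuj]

[gvuj]

[fnep] — σ1 onset /fn/ (2C), coda /p/ ok → phonotactically legal
[kter.ti] — σ1 onset /kt/ (2C), coda /r/ ok; σ2 onset /t/, coda /∅/ ok → phonotactically legal
[fir.sur] — σ1 onset /f/, coda /r/ ok; σ2 onset /s/, coda /r/ ok → phonotactically legal
[ler] — σ1 onset /l/, coda /r/ ok → phonotactically legal
[gvuj] — violates constraint 1: syllable 1 coda contains /j/, which is not a licensed coda consonant → phonotactically illegal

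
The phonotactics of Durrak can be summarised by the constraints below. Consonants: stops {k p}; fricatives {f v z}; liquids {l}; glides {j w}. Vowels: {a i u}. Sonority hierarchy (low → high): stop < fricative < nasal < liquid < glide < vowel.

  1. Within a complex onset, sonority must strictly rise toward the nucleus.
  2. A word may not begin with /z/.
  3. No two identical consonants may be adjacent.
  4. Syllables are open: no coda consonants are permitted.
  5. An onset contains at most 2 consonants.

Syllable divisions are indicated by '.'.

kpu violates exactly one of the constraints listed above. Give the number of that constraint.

1

kpu: syllable 1 onset /kp/: /k/ (stop, 1) → /p/ (stop, 1) does not rise.
This is a violation of constraint 1: "Within a complex onset, sonority must strictly rise toward the nucleus."
The remaining constraints (2, 3, 4, 5) are satisfied.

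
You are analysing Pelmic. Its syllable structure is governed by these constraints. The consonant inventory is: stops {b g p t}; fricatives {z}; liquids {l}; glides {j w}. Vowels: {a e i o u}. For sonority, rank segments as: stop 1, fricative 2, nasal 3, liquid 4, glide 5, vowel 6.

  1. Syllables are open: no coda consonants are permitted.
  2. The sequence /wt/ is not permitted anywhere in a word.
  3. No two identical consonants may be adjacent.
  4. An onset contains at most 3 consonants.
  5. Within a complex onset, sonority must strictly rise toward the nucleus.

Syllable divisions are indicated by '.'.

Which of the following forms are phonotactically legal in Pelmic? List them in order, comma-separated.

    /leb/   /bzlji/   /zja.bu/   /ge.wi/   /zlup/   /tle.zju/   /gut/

/zja.bu/, /ge.wi/, /tle.zju/

/leb/ — violates constraint 1: syllable 1 coda /b/ has 1 consonant (> 0) → phonotactically illegal
/bzlji/ — violates constraint 4: syllable 1 onset /bzlj/ has 4 consonants (> 3) → phonotactically illegal
/zja.bu/ — σ1 onset /zj/ (2→5 rises), coda /∅/ ok; σ2 onset /b/, coda /∅/ ok → phonotactically legal
/ge.wi/ — σ1 onset /g/, coda /∅/ ok; σ2 onset /w/, coda /∅/ ok → phonotactically legal
/zlup/ — violates constraint 1: syllable 1 coda /p/ has 1 consonant (> 0) → phonotactically illegal
/tle.zju/ — σ1 onset /tl/ (1→4 rises), coda /∅/ ok; σ2 onset /zj/ (2→5 rises), coda /∅/ ok → phonotactically legal
/gut/ — violates constraint 1: syllable 1 coda /t/ has 1 consonant (> 0) → phonotactically illegal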